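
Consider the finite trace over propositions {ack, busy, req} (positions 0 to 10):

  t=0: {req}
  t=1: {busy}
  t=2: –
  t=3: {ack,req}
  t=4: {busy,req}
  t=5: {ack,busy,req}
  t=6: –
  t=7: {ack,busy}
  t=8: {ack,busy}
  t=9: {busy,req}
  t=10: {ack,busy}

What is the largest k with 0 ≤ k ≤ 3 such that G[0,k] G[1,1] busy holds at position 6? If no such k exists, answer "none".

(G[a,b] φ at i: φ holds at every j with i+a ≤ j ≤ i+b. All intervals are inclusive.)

3

G[1,1] busy must hold from j=6 onward; find where it first fails.
  j=6: holds
  j=7: holds
  j=8: holds
  j=9: holds
Holds through j=9; largest k = 3.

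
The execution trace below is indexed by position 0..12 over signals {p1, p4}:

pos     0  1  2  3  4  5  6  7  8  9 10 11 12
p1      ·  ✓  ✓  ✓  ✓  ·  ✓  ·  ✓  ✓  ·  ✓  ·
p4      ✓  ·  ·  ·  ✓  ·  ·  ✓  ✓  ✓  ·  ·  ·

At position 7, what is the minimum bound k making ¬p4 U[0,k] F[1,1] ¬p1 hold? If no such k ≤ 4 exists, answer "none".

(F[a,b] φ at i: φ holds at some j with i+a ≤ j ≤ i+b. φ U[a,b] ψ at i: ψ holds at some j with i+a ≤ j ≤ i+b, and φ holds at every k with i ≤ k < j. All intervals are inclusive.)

Need earliest j ≥ 7 with F[1,1] ¬p1, and ¬p4 at every k in [7,j-1].
  j=7: rhs fails.
  j=8: rhs fails.
  j=9: rhs holds but lhs fails at k=7.
  j=10: rhs fails.
  j=11: rhs holds but lhs fails at k=7.
No witness within the range → none.

none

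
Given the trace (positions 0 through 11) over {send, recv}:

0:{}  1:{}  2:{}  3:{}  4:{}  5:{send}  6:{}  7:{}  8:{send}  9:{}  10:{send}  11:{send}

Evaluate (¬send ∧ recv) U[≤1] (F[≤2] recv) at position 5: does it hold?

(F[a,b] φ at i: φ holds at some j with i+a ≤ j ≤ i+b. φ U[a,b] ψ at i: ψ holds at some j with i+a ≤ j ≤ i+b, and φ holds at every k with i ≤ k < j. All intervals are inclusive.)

No

Need some j in [5,6] with F[≤2] recv, and (¬send ∧ recv) at every k in [5,j-1].
  j=5: F[≤2] recv — fails (none in [5,7]).
  j=6: F[≤2] recv — fails (none in [6,8]).
No j in the window works → until fails.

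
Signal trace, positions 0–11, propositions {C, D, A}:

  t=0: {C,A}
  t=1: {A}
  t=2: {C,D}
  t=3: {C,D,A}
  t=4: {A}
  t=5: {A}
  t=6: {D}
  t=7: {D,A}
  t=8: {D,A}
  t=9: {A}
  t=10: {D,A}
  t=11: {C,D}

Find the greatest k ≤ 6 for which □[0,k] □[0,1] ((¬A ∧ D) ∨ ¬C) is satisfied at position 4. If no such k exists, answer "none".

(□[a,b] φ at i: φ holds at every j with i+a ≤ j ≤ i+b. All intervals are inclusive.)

□[0,1] ((¬A ∧ D) ∨ ¬C) must hold from j=4 onward; find where it first fails.
  j=4: holds
  j=5: holds
  j=6: holds
  j=7: holds
  j=8: holds
  j=9: holds
  j=10: holds
Holds through j=10; largest k = 6.

6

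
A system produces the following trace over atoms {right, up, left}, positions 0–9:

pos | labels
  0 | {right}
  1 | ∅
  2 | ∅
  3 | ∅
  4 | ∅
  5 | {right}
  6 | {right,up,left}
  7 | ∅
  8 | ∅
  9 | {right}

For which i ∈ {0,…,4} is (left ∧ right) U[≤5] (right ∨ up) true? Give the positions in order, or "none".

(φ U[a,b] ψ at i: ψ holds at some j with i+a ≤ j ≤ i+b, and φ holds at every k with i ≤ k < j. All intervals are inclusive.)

0

Evaluate at each i in [0,4]:
  i=0: ✓ (rhs at j=0)
  i=1: ✗ (lhs fails at k=1 before rhs at j=5)
  i=2: ✗ (lhs fails at k=2 before rhs at j=5)
  i=3: ✗ (lhs fails at k=3 before rhs at j=5)
  i=4: ✗ (lhs fails at k=4 before rhs at j=5)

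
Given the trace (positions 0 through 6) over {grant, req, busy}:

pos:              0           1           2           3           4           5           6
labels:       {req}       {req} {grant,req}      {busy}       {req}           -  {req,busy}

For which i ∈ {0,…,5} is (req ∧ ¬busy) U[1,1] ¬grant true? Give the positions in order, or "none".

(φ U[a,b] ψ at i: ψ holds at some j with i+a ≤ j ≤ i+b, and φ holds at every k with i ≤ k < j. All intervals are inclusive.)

0, 2, 4

Evaluate at each i in [0,5]:
  i=0: ✓ (rhs at j=1; lhs holds on [0,0])
  i=1: ✗ (no rhs in [2,2])
  i=2: ✓ (rhs at j=3; lhs holds on [2,2])
  i=3: ✗ (lhs fails at k=3 before rhs at j=4)
  i=4: ✓ (rhs at j=5; lhs holds on [4,4])
  i=5: ✗ (lhs fails at k=5 before rhs at j=6)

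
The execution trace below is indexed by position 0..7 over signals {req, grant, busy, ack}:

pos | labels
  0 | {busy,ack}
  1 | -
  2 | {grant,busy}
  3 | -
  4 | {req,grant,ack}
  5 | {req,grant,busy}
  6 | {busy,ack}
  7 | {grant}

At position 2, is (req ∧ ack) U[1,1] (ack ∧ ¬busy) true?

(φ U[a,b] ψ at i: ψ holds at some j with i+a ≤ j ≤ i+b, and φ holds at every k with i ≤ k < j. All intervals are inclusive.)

Does not hold

Need some j in [3,3] with (ack ∧ ¬busy), and (req ∧ ack) at every k in [2,j-1].
  j=3: (ack ∧ ¬busy) false.
No j in the window works → until fails.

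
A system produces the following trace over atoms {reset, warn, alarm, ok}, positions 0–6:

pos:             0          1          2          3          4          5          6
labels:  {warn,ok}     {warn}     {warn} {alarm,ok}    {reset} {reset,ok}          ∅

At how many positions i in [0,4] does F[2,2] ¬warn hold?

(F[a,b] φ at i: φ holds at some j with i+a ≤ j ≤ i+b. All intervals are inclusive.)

Evaluate at each i in [0,4]:
  i=0: ✗ (none in [2,2])
  i=1: ✓ (witness j=3)
  i=2: ✓ (witness j=4)
  i=3: ✓ (witness j=5)
  i=4: ✓ (witness j=6)
Positions where it holds: {1, 2, 3, 4} → 4.

4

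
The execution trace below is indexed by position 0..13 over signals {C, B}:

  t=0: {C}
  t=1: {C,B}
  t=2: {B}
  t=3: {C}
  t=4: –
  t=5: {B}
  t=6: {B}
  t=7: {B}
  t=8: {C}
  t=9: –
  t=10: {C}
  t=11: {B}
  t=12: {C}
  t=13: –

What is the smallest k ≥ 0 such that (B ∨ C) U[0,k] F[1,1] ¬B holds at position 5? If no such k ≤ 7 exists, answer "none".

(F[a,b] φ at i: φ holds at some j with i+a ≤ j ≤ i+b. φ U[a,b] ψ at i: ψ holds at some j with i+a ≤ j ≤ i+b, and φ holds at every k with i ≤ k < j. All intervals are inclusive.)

2

Need earliest j ≥ 5 with F[1,1] ¬B, and (B ∨ C) at every k in [5,j-1].
  j=5: rhs fails.
  j=6: rhs fails.
  j=7: rhs holds; lhs holds on [5,6]. k = 2.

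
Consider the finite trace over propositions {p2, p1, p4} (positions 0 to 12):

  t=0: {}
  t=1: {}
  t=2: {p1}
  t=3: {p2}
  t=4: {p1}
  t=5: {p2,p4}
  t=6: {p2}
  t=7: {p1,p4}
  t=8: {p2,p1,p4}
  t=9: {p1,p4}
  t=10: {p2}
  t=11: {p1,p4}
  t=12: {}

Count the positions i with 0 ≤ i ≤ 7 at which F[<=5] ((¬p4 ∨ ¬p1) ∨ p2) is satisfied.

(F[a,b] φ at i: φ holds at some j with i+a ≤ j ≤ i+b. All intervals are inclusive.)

8

Evaluate at each i in [0,7]:
  i=0: ✓ (witness j=0)
  i=1: ✓ (witness j=1)
  i=2: ✓ (witness j=2)
  i=3: ✓ (witness j=3)
  i=4: ✓ (witness j=4)
  i=5: ✓ (witness j=5)
  i=6: ✓ (witness j=6)
  i=7: ✓ (witness j=8)
Positions where it holds: {0, 1, 2, 3, 4, 5, 6, 7} → 8.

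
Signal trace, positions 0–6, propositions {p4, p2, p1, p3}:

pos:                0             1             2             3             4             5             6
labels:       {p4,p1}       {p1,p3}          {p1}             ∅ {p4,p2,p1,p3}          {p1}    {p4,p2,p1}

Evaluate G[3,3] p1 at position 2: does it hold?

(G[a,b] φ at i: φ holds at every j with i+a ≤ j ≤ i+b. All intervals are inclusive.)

Check p1 at every j in [5,5]:
  j=5: true
All positions satisfy it → formula holds.

Holds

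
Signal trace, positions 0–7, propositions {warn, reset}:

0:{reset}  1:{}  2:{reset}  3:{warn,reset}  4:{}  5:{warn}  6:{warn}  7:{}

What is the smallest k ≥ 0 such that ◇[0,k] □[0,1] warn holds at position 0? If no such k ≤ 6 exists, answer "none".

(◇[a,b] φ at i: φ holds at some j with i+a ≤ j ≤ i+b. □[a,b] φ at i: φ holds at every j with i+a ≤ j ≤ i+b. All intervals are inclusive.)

5

Scan j = 0,1,… for □[0,1] warn:
  j=0: fails
  j=1: fails
  j=2: fails
  j=3: fails
  j=4: fails
  j=5: holds
First hit at j=5, so smallest k = 5-0 = 5.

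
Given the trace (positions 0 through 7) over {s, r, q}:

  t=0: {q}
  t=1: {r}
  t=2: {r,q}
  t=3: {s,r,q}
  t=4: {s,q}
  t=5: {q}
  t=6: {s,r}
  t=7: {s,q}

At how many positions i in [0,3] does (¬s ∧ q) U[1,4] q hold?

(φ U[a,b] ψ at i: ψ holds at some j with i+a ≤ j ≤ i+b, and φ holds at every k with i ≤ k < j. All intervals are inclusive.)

Evaluate at each i in [0,3]:
  i=0: ✗ (lhs fails at k=1 before rhs at j=2)
  i=1: ✗ (lhs fails at k=1 before rhs at j=2)
  i=2: ✓ (rhs at j=3; lhs holds on [2,2])
  i=3: ✗ (lhs fails at k=3 before rhs at j=4)
Positions where it holds: {2} → 1.

1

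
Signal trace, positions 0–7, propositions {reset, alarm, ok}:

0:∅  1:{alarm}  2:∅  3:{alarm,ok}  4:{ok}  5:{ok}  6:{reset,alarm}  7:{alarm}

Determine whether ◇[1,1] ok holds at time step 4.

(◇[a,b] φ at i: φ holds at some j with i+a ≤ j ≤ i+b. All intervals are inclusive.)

Check ok at each j in [5,5]:
  j=5: true
Found at j=5 → formula holds.

Holds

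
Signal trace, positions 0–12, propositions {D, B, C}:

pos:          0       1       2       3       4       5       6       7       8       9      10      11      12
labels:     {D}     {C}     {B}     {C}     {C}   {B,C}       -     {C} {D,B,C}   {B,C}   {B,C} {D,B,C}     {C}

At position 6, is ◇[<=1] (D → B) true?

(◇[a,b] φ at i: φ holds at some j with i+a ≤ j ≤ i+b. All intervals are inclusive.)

Yes

Check (D → B) at each j in [6,7]:
  j=6: true
  j=7: true
Found at j=6 → formula holds.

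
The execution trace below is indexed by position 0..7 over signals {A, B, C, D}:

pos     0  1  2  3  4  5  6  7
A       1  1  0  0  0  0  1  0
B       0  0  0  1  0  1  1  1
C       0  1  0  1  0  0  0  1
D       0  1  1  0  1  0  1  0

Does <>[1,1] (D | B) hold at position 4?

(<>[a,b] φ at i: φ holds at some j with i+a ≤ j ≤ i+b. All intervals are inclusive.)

Check (D | B) at each j in [5,5]:
  j=5: true
Found at j=5 → formula holds.

True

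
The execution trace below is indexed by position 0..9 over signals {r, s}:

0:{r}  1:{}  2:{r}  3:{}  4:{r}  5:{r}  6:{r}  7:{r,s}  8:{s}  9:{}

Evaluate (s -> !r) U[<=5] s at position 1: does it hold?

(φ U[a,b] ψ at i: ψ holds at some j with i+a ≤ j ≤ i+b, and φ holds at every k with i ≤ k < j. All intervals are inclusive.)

No

Need some j in [1,6] with s, and (s -> !r) at every k in [1,j-1].
  j=1: s false.
  j=2: s false.
  j=3: s false.
  j=4: s false.
  j=5: s false.
  j=6: s false.
No j in the window works → until fails.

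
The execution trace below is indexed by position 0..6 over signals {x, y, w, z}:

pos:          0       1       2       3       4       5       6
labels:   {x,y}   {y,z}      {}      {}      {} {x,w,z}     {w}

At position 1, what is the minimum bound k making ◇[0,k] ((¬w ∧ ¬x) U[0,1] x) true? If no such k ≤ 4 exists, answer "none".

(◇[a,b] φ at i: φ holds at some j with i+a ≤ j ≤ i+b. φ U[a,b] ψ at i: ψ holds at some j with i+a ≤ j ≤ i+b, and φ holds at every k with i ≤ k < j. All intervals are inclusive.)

3

Scan j = 1,2,… for ((¬w ∧ ¬x) U[0,1] x):
  j=1: fails
  j=2: fails
  j=3: fails
  j=4: holds
First hit at j=4, so smallest k = 4-1 = 3.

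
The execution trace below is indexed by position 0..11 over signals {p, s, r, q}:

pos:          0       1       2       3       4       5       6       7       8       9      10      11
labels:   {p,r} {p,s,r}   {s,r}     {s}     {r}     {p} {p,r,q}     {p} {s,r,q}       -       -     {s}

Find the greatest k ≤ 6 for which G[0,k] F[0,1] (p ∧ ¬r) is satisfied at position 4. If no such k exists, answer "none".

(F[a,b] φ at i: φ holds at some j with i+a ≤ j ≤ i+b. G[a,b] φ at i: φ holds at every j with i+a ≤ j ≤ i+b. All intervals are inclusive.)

F[0,1] (p ∧ ¬r) must hold from j=4 onward; find where it first fails.
  j=4: holds
  j=5: holds
  j=6: holds
  j=7: holds
  j=8: fails
Holds on [4,7], so largest k = 3.

3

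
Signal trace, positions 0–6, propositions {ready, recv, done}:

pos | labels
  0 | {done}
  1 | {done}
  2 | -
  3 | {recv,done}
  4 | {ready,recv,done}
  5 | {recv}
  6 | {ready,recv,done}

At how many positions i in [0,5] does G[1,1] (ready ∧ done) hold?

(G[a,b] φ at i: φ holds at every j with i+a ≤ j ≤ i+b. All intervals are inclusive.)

Evaluate at each i in [0,5]:
  i=0: ✗ (fails at j=1)
  i=1: ✗ (fails at j=2)
  i=2: ✗ (fails at j=3)
  i=3: ✓ (all of [4,4])
  i=4: ✗ (fails at j=5)
  i=5: ✓ (all of [6,6])
Positions where it holds: {3, 5} → 2.

2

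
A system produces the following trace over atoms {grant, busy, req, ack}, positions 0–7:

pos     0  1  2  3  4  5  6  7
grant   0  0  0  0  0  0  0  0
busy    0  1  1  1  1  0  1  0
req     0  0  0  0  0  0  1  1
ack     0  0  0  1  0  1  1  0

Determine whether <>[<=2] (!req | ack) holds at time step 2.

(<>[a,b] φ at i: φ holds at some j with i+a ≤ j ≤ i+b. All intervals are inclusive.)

True

Check (!req | ack) at each j in [2,4]:
  j=2: true
  j=3: true
  j=4: true
Found at j=2 → formula holds.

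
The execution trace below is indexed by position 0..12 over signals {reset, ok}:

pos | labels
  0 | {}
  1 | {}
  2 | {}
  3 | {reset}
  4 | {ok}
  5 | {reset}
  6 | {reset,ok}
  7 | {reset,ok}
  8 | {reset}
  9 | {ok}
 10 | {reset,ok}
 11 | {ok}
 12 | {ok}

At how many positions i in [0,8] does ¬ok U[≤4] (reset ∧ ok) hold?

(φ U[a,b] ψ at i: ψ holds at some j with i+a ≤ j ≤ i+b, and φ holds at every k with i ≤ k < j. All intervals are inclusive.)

Evaluate at each i in [0,8]:
  i=0: ✗ (no rhs in [0,4])
  i=1: ✗ (no rhs in [1,5])
  i=2: ✗ (lhs fails at k=4 before rhs at j=6)
  i=3: ✗ (lhs fails at k=4 before rhs at j=6)
  i=4: ✗ (lhs fails at k=4 before rhs at j=6)
  i=5: ✓ (rhs at j=6; lhs holds on [5,5])
  i=6: ✓ (rhs at j=6)
  i=7: ✓ (rhs at j=7)
  i=8: ✗ (lhs fails at k=9 before rhs at j=10)
Positions where it holds: {5, 6, 7} → 3.

3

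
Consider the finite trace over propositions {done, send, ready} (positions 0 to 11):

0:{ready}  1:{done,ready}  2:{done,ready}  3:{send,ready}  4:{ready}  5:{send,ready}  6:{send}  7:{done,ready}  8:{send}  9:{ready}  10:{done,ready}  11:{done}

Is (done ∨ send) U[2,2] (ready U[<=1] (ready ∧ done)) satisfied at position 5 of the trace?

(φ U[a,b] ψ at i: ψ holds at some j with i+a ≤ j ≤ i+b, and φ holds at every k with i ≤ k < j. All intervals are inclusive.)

Need some j in [7,7] with (ready U[<=1] (ready ∧ done)), and (done ∨ send) at every k in [5,j-1].
  j=7: (ready U[<=1] (ready ∧ done)) holds; (done ∨ send) holds at every k in [5,6] → satisfied.

Holds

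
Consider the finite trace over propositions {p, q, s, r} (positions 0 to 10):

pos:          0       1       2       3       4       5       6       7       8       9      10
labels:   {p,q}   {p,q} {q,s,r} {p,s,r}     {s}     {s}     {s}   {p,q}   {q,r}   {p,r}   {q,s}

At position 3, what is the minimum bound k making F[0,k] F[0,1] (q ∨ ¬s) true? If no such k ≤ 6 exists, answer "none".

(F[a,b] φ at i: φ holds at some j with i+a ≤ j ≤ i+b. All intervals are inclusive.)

3

Scan j = 3,4,… for F[0,1] (q ∨ ¬s):
  j=3: fails
  j=4: fails
  j=5: fails
  j=6: holds
First hit at j=6, so smallest k = 6-3 = 3.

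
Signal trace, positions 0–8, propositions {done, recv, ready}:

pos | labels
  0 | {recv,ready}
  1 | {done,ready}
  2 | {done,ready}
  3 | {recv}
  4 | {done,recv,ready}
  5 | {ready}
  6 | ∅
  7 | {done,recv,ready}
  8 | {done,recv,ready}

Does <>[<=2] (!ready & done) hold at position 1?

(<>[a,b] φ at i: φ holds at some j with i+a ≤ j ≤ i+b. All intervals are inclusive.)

False

Check (!ready & done) at each j in [1,3]:
  j=1: false
  j=2: false
  j=3: false
No position in the window satisfies it → formula fails.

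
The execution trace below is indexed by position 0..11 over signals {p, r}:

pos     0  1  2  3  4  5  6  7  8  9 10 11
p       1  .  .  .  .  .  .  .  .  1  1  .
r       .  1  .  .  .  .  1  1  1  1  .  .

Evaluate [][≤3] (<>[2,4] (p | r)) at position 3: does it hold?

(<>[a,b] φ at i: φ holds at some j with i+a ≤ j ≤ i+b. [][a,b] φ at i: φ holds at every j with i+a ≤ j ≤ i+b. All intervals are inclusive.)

Yes

Check <>[2,4] (p | r) at every j in [3,6]:
  j=3: holds (witness at 6)
  j=4: holds (witness at 6)
  j=5: holds (witness at 7)
  j=6: holds (witness at 8)
All positions satisfy it → formula holds.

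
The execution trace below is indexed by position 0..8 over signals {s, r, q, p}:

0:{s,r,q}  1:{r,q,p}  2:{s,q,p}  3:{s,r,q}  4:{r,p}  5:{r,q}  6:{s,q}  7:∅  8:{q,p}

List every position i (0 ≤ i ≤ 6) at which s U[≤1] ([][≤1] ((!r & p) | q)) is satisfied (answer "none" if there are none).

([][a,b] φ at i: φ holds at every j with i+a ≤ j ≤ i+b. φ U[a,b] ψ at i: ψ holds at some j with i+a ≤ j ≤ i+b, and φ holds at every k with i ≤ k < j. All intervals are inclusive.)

0, 1, 2, 5

Evaluate at each i in [0,6]:
  i=0: ✓ (rhs at j=0)
  i=1: ✓ (rhs at j=1)
  i=2: ✓ (rhs at j=2)
  i=3: ✗ (no rhs in [3,4])
  i=4: ✗ (lhs fails at k=4 before rhs at j=5)
  i=5: ✓ (rhs at j=5)
  i=6: ✗ (no rhs in [6,7])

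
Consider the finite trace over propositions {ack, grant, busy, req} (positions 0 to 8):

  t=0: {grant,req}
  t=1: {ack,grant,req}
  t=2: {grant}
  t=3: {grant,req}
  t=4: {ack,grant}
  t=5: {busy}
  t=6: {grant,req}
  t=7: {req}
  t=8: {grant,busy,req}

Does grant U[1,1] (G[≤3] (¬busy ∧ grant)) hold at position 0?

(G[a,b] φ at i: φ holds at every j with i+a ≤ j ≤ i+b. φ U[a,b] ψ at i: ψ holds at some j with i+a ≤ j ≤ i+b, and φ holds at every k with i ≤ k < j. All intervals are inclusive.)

Need some j in [1,1] with G[≤3] (¬busy ∧ grant), and grant at every k in [0,j-1].
  j=1: G[≤3] (¬busy ∧ grant) holds; grant holds at every k in [0,0] → satisfied.

Holds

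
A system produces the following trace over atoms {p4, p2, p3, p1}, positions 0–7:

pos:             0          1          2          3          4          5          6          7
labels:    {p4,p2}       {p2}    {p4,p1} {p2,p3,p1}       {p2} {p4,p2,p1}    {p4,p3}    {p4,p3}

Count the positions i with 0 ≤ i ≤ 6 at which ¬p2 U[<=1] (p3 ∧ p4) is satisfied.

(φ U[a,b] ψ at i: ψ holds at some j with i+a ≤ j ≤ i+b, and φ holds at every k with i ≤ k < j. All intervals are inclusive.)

Evaluate at each i in [0,6]:
  i=0: ✗ (no rhs in [0,1])
  i=1: ✗ (no rhs in [1,2])
  i=2: ✗ (no rhs in [2,3])
  i=3: ✗ (no rhs in [3,4])
  i=4: ✗ (no rhs in [4,5])
  i=5: ✗ (lhs fails at k=5 before rhs at j=6)
  i=6: ✓ (rhs at j=6)
Positions where it holds: {6} → 1.

1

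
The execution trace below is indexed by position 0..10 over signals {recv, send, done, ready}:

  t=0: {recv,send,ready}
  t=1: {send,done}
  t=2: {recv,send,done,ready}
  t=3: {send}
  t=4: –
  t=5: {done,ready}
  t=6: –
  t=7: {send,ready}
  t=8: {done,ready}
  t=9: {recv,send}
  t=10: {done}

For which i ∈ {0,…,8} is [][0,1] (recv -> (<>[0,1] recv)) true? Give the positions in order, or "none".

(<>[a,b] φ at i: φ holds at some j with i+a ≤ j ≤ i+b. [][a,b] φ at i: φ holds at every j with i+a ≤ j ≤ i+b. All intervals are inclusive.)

0, 1, 2, 3, 4, 5, 6, 7, 8

Evaluate at each i in [0,8]:
  i=0: ✓ (all of [0,1])
  i=1: ✓ (all of [1,2])
  i=2: ✓ (all of [2,3])
  i=3: ✓ (all of [3,4])
  i=4: ✓ (all of [4,5])
  i=5: ✓ (all of [5,6])
  i=6: ✓ (all of [6,7])
  i=7: ✓ (all of [7,8])
  i=8: ✓ (all of [8,9])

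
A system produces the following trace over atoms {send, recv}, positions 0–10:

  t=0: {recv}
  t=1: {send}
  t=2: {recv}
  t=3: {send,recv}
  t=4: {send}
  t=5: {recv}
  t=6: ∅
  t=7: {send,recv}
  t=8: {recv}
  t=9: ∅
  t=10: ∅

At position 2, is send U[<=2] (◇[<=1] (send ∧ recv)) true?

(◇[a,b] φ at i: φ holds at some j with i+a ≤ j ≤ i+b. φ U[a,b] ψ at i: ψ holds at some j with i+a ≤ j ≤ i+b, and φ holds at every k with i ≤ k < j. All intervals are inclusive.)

True

Need some j in [2,4] with ◇[<=1] (send ∧ recv), and send at every k in [2,j-1].
  j=2: ◇[<=1] (send ∧ recv) holds; no prefix to check → satisfied.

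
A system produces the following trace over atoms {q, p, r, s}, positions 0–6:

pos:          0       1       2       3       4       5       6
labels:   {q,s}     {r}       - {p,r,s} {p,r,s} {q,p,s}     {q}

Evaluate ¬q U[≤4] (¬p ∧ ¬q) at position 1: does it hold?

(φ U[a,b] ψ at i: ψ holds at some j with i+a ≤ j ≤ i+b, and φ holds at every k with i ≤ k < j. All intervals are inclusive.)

Need some j in [1,5] with (¬p ∧ ¬q), and ¬q at every k in [1,j-1].
  j=1: (¬p ∧ ¬q) holds; no prefix to check → satisfied.

Holds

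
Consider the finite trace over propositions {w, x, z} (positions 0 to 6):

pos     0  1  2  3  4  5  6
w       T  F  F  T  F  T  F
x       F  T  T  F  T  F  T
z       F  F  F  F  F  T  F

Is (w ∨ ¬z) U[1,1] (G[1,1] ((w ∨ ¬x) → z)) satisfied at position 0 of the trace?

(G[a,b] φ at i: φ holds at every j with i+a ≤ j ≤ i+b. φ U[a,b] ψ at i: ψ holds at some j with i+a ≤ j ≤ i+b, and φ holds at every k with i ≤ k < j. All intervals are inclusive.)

Need some j in [1,1] with G[1,1] ((w ∨ ¬x) → z), and (w ∨ ¬z) at every k in [0,j-1].
  j=1: G[1,1] ((w ∨ ¬x) → z) holds; (w ∨ ¬z) holds at every k in [0,0] → satisfied.

Yes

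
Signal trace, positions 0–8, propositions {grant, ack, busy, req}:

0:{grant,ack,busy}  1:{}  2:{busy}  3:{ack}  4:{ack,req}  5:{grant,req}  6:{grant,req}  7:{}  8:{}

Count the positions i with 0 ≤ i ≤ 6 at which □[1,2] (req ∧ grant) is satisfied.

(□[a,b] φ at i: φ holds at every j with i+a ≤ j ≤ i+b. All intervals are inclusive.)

Evaluate at each i in [0,6]:
  i=0: ✗ (fails at j=1)
  i=1: ✗ (fails at j=2)
  i=2: ✗ (fails at j=3)
  i=3: ✗ (fails at j=4)
  i=4: ✓ (all of [5,6])
  i=5: ✗ (fails at j=7)
  i=6: ✗ (fails at j=7)
Positions where it holds: {4} → 1.

1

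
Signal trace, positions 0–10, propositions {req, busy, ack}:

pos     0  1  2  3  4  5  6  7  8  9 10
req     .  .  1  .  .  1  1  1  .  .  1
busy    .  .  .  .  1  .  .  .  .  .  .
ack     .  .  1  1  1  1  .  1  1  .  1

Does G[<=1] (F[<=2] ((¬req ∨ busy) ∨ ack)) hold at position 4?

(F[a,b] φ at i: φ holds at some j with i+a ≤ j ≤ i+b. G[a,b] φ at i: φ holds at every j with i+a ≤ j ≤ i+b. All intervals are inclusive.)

Yes

Check F[<=2] ((¬req ∨ busy) ∨ ack) at every j in [4,5]:
  j=4: holds (witness at 4)
  j=5: holds (witness at 5)
All positions satisfy it → formula holds.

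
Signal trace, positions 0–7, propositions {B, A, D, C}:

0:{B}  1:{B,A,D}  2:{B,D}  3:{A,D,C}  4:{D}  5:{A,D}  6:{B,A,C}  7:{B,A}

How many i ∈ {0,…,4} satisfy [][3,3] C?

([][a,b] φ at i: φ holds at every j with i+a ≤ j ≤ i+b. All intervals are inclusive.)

2

Evaluate at each i in [0,4]:
  i=0: ✓ (all of [3,3])
  i=1: ✗ (fails at j=4)
  i=2: ✗ (fails at j=5)
  i=3: ✓ (all of [6,6])
  i=4: ✗ (fails at j=7)
Positions where it holds: {0, 3} → 2.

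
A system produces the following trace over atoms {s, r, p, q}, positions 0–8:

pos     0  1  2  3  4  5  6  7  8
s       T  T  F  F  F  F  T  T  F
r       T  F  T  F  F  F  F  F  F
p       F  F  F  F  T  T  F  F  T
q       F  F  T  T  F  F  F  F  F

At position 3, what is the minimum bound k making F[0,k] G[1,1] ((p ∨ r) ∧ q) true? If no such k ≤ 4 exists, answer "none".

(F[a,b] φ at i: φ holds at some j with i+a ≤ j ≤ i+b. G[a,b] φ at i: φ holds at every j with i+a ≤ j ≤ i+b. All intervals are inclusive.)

none

Scan j = 3,4,… for G[1,1] ((p ∨ r) ∧ q):
  j=3: fails
  j=4: fails
  j=5: fails
  j=6: fails
  j=7: fails
No j in [3,7] satisfies it → none.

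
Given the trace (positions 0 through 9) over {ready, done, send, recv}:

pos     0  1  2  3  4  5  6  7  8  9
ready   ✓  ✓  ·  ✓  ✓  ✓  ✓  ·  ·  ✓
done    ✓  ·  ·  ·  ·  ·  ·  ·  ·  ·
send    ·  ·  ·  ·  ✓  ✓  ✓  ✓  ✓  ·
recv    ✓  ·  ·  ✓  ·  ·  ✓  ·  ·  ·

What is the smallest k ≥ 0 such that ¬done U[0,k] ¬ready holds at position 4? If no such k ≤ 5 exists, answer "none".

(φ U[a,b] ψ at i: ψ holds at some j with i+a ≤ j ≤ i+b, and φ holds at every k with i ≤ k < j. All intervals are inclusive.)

3

Need earliest j ≥ 4 with ¬ready, and ¬done at every k in [4,j-1].
  j=4: rhs fails.
  j=5: rhs fails.
  j=6: rhs fails.
  j=7: rhs holds; lhs holds on [4,6]. k = 3.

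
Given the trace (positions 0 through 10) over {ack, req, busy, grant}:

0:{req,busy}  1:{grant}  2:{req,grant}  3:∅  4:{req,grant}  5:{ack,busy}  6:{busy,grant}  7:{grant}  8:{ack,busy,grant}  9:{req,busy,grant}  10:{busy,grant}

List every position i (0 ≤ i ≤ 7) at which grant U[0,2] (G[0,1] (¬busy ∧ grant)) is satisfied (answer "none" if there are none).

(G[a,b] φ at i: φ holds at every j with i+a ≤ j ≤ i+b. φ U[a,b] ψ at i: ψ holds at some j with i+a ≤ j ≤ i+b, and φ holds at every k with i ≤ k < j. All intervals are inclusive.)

Evaluate at each i in [0,7]:
  i=0: ✗ (lhs fails at k=0 before rhs at j=1)
  i=1: ✓ (rhs at j=1)
  i=2: ✗ (no rhs in [2,4])
  i=3: ✗ (no rhs in [3,5])
  i=4: ✗ (no rhs in [4,6])
  i=5: ✗ (no rhs in [5,7])
  i=6: ✗ (no rhs in [6,8])
  i=7: ✗ (no rhs in [7,9])

1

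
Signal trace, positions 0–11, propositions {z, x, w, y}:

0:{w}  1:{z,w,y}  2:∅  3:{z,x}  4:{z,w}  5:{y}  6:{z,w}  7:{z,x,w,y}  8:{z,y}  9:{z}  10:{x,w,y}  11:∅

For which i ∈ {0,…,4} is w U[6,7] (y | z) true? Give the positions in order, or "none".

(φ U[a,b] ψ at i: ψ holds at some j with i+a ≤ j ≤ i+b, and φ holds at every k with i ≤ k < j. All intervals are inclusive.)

none

Evaluate at each i in [0,4]:
  i=0: ✗ (lhs fails at k=2 before rhs at j=6)
  i=1: ✗ (lhs fails at k=2 before rhs at j=7)
  i=2: ✗ (lhs fails at k=2 before rhs at j=8)
  i=3: ✗ (lhs fails at k=3 before rhs at j=9)
  i=4: ✗ (lhs fails at k=5 before rhs at j=10)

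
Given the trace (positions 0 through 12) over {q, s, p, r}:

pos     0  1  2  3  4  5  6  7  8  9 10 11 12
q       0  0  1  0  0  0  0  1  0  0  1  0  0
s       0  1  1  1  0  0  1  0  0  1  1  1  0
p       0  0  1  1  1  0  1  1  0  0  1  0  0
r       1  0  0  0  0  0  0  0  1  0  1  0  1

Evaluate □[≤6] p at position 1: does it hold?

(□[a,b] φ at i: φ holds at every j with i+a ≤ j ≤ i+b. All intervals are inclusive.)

Check p at every j in [1,7]:
  j=1: false
  j=2: true
  j=3: true
  j=4: true
  j=5: false
  j=6: true
  j=7: true
Fails at j=1 → formula fails.

False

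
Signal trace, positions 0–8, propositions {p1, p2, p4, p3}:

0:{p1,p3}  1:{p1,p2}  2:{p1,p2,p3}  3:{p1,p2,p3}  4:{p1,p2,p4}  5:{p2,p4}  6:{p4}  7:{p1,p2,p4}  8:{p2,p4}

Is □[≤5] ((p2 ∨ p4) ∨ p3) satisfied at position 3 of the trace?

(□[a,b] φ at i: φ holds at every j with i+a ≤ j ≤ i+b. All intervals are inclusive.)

Yes

Check ((p2 ∨ p4) ∨ p3) at every j in [3,8]:
  j=3: true
  j=4: true
  j=5: true
  j=6: true
  j=7: true
  j=8: true
All positions satisfy it → formula holds.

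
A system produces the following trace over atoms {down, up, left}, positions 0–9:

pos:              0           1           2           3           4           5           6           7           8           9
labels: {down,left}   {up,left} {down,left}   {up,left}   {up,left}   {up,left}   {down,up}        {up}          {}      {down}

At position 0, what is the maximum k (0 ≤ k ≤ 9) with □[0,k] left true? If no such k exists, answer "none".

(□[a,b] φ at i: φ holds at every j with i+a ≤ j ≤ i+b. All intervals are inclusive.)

5

left must hold from j=0 onward; find where it first fails.
  j=0: holds
  j=1: holds
  j=2: holds
  j=3: holds
  j=4: holds
  j=5: holds
  j=6: fails
Holds on [0,5], so largest k = 5.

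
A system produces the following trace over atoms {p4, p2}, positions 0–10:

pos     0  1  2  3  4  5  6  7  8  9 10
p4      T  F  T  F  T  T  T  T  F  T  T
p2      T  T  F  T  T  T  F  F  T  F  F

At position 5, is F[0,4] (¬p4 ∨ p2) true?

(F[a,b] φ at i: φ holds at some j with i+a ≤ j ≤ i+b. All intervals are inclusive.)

Check (¬p4 ∨ p2) at each j in [5,9]:
  j=5: true
  j=6: false
  j=7: false
  j=8: true
  j=9: false
Found at j=5 → formula holds.

Holds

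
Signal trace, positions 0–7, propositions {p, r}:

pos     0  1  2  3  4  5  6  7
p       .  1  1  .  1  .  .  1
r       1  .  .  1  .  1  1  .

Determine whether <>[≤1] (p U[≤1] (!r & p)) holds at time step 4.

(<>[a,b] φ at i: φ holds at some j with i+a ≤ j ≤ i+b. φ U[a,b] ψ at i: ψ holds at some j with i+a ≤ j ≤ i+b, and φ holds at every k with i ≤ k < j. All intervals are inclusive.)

Holds

Check (p U[≤1] (!r & p)) at each j in [4,5]:
  j=4: holds
  j=5: fails
Found at j=4 → formula holds.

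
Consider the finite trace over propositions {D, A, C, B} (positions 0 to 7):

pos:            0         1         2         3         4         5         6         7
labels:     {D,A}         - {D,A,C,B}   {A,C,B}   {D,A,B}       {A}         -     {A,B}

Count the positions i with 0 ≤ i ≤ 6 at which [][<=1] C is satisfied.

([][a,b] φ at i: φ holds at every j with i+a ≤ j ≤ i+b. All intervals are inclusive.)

Evaluate at each i in [0,6]:
  i=0: ✗ (fails at j=0)
  i=1: ✗ (fails at j=1)
  i=2: ✓ (all of [2,3])
  i=3: ✗ (fails at j=4)
  i=4: ✗ (fails at j=4)
  i=5: ✗ (fails at j=5)
  i=6: ✗ (fails at j=6)
Positions where it holds: {2} → 1.

1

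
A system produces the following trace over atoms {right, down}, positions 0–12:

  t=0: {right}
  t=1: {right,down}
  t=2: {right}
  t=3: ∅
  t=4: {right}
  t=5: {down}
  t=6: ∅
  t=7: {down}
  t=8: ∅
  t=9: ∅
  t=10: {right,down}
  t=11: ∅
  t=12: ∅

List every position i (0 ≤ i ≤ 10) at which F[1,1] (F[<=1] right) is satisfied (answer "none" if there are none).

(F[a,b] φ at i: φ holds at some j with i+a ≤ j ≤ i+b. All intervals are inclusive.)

0, 1, 2, 3, 8, 9

Evaluate at each i in [0,10]:
  i=0: ✓ (witness j=1)
  i=1: ✓ (witness j=2)
  i=2: ✓ (witness j=3)
  i=3: ✓ (witness j=4)
  i=4: ✗ (none in [5,5])
  i=5: ✗ (none in [6,6])
  i=6: ✗ (none in [7,7])
  i=7: ✗ (none in [8,8])
  i=8: ✓ (witness j=9)
  i=9: ✓ (witness j=10)
  i=10: ✗ (none in [11,11])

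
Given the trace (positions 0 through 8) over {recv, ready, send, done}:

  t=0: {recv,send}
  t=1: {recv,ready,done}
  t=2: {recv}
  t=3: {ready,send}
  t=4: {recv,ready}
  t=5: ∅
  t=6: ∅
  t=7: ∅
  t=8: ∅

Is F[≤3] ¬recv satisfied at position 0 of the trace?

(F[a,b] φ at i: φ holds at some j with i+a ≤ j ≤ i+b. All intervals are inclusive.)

Yes

Check ¬recv at each j in [0,3]:
  j=0: false
  j=1: false
  j=2: false
  j=3: true
Found at j=3 → formula holds.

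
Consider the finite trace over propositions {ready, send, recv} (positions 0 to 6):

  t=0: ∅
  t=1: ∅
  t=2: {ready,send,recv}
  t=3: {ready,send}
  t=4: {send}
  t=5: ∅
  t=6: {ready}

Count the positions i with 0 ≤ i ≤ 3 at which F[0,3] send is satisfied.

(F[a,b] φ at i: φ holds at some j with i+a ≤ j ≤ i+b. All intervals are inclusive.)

Evaluate at each i in [0,3]:
  i=0: ✓ (witness j=2)
  i=1: ✓ (witness j=2)
  i=2: ✓ (witness j=2)
  i=3: ✓ (witness j=3)
Positions where it holds: {0, 1, 2, 3} → 4.

4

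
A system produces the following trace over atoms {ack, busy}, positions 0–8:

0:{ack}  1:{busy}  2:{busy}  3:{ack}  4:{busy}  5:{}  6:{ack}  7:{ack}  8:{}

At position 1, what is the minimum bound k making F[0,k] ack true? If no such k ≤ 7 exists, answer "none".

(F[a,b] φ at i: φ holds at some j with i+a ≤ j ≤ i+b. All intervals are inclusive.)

2

Scan j = 1,2,… for ack:
  j=1: fails
  j=2: fails
  j=3: holds
First hit at j=3, so smallest k = 3-1 = 2.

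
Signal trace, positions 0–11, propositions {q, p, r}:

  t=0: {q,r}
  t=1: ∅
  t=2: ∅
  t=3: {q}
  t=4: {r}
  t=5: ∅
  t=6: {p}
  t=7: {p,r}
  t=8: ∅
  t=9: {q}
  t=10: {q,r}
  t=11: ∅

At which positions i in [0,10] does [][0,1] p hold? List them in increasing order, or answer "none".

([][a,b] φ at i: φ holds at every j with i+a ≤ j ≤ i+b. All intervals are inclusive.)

Evaluate at each i in [0,10]:
  i=0: ✗ (fails at j=0)
  i=1: ✗ (fails at j=1)
  i=2: ✗ (fails at j=2)
  i=3: ✗ (fails at j=3)
  i=4: ✗ (fails at j=4)
  i=5: ✗ (fails at j=5)
  i=6: ✓ (all of [6,7])
  i=7: ✗ (fails at j=8)
  i=8: ✗ (fails at j=8)
  i=9: ✗ (fails at j=9)
  i=10: ✗ (fails at j=10)

6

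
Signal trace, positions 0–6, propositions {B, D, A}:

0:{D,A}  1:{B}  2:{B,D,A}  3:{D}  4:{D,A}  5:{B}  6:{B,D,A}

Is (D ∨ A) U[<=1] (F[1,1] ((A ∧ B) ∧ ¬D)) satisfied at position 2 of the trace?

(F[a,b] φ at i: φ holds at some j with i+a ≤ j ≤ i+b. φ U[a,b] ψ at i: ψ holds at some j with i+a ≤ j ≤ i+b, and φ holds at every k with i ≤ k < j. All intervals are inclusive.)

Does not hold

Need some j in [2,3] with F[1,1] ((A ∧ B) ∧ ¬D), and (D ∨ A) at every k in [2,j-1].
  j=2: F[1,1] ((A ∧ B) ∧ ¬D) — fails (none in [3,3]).
  j=3: F[1,1] ((A ∧ B) ∧ ¬D) — fails (none in [4,4]).
No j in the window works → until fails.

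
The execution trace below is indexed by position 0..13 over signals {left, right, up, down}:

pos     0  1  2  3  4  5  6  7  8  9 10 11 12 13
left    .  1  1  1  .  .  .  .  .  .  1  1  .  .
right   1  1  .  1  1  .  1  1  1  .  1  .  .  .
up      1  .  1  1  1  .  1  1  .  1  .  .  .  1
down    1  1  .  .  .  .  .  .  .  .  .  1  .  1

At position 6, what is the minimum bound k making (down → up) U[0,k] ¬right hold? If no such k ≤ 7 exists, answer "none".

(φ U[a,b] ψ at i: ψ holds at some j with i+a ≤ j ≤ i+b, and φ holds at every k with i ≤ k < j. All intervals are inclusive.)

3

Need earliest j ≥ 6 with ¬right, and (down → up) at every k in [6,j-1].
  j=6: rhs fails.
  j=7: rhs fails.
  j=8: rhs fails.
  j=9: rhs holds; lhs holds on [6,8]. k = 3.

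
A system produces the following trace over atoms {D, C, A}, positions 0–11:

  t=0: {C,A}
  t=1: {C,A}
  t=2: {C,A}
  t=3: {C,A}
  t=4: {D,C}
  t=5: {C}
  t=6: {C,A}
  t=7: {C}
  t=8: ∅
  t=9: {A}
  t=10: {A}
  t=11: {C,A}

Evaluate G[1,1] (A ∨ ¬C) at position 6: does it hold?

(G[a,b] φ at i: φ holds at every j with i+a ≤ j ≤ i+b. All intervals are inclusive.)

Check (A ∨ ¬C) at every j in [7,7]:
  j=7: false
Fails at j=7 → formula fails.

No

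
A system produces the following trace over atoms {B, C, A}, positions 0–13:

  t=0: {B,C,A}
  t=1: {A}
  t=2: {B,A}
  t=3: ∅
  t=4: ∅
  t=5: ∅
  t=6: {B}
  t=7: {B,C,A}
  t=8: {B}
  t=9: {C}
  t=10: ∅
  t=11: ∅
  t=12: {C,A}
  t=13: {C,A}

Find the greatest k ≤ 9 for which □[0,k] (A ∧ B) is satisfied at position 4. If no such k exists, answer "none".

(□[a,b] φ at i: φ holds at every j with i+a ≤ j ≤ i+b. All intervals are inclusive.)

none

(A ∧ B) must hold from j=4 onward; find where it first fails.
  j=4: fails → no k works.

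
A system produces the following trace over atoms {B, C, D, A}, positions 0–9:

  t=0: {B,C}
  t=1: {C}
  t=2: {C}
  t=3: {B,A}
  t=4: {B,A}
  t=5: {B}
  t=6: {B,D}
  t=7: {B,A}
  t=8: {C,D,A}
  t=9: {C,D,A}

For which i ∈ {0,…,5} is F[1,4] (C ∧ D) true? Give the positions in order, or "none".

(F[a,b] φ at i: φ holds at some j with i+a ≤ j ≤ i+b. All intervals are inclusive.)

Evaluate at each i in [0,5]:
  i=0: ✗ (none in [1,4])
  i=1: ✗ (none in [2,5])
  i=2: ✗ (none in [3,6])
  i=3: ✗ (none in [4,7])
  i=4: ✓ (witness j=8)
  i=5: ✓ (witness j=8)

4, 5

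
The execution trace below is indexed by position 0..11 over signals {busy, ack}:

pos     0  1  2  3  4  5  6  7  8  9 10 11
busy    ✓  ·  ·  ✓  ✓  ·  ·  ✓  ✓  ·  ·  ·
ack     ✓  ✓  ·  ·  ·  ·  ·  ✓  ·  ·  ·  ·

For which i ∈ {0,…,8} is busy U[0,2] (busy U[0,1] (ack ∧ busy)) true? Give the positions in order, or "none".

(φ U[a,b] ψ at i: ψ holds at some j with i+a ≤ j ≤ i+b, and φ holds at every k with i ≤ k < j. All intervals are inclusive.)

Evaluate at each i in [0,8]:
  i=0: ✓ (rhs at j=0)
  i=1: ✗ (no rhs in [1,3])
  i=2: ✗ (no rhs in [2,4])
  i=3: ✗ (no rhs in [3,5])
  i=4: ✗ (no rhs in [4,6])
  i=5: ✗ (lhs fails at k=5 before rhs at j=7)
  i=6: ✗ (lhs fails at k=6 before rhs at j=7)
  i=7: ✓ (rhs at j=7)
  i=8: ✗ (no rhs in [8,10])

0, 7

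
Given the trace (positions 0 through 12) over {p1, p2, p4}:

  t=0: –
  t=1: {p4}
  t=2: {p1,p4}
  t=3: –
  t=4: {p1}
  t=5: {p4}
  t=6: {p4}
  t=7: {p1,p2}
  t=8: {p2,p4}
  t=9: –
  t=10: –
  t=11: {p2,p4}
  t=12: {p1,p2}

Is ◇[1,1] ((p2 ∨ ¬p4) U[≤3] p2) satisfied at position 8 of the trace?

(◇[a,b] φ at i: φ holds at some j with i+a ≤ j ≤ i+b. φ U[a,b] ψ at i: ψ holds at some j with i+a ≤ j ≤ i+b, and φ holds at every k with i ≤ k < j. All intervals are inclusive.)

True

Check ((p2 ∨ ¬p4) U[≤3] p2) at each j in [9,9]:
  j=9: holds
Found at j=9 → formula holds.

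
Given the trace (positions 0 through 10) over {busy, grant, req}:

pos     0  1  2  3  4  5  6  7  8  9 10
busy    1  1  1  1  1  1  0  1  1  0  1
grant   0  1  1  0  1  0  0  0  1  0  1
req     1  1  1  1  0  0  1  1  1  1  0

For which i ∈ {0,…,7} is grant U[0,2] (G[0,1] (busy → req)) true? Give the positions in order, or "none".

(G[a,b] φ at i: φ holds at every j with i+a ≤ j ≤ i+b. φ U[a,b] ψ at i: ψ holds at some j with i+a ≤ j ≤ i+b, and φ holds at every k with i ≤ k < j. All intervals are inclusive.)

0, 1, 2, 6, 7

Evaluate at each i in [0,7]:
  i=0: ✓ (rhs at j=0)
  i=1: ✓ (rhs at j=1)
  i=2: ✓ (rhs at j=2)
  i=3: ✗ (no rhs in [3,5])
  i=4: ✗ (lhs fails at k=5 before rhs at j=6)
  i=5: ✗ (lhs fails at k=5 before rhs at j=6)
  i=6: ✓ (rhs at j=6)
  i=7: ✓ (rhs at j=7)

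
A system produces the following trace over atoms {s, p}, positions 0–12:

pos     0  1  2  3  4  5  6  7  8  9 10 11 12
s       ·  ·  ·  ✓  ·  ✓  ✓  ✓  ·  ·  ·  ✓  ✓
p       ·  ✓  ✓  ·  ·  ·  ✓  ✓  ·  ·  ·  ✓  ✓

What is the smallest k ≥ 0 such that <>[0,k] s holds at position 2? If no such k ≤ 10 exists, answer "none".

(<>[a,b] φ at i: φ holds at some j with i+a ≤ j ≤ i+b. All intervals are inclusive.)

Scan j = 2,3,… for s:
  j=2: fails
  j=3: holds
First hit at j=3, so smallest k = 3-2 = 1.

1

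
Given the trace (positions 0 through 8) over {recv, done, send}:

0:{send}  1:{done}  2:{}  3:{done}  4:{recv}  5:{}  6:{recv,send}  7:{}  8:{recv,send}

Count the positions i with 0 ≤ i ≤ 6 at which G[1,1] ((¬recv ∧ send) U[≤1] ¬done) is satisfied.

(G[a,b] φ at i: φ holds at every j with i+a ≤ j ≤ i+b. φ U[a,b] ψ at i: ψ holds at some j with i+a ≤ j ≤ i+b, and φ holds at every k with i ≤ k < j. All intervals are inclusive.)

5

Evaluate at each i in [0,6]:
  i=0: ✗ (fails at j=1)
  i=1: ✓ (all of [2,2])
  i=2: ✗ (fails at j=3)
  i=3: ✓ (all of [4,4])
  i=4: ✓ (all of [5,5])
  i=5: ✓ (all of [6,6])
  i=6: ✓ (all of [7,7])
Positions where it holds: {1, 3, 4, 5, 6} → 5.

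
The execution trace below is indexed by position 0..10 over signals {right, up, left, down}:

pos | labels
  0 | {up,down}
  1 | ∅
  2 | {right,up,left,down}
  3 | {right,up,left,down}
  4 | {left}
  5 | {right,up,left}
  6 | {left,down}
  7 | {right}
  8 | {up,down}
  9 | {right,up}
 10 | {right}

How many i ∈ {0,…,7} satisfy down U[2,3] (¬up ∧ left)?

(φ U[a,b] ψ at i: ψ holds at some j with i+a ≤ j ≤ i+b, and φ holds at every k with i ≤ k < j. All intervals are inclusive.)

Evaluate at each i in [0,7]:
  i=0: ✗ (no rhs in [2,3])
  i=1: ✗ (lhs fails at k=1 before rhs at j=4)
  i=2: ✓ (rhs at j=4; lhs holds on [2,3])
  i=3: ✗ (lhs fails at k=4 before rhs at j=6)
  i=4: ✗ (lhs fails at k=4 before rhs at j=6)
  i=5: ✗ (no rhs in [7,8])
  i=6: ✗ (no rhs in [8,9])
  i=7: ✗ (no rhs in [9,10])
Positions where it holds: {2} → 1.

1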